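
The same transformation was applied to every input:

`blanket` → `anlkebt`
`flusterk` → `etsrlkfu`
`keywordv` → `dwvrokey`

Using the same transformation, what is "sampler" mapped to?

The pattern: sort the characters into reverse alphabetical order, then swap the first and last characters.
"sampler" → "srpmlea" → "arpmles".
(Check on "blanket": → "tnlkeba" → "anlkebt" ✓)

arpmles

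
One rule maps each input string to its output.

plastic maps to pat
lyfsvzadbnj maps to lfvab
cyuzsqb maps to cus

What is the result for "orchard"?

oca

Each output is the input with this applied: delete the last 2 characters, then keep every other character starting from the first (positions 1st, 3rd, 5th, ...).
For "orchard", step one produces "orcha"; step two turns that into "oca".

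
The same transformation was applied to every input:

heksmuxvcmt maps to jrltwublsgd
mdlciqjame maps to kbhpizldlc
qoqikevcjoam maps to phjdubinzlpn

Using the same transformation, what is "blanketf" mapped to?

zmjdseak

In each case the input is transformed by: move the first 2 characters to the end (rotate left by 2), then shift every letter 1 place backward in the alphabet (wrapping around).
Doing the same to "blanketf": "zmjdseak".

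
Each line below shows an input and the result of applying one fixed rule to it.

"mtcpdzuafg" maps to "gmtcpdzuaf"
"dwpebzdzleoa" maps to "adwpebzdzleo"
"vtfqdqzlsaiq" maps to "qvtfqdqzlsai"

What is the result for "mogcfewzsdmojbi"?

The rule is to move the last character to the front.
"mogcfewzsdmojbi" → "imogcfewzsdmojb".

imogcfewzsdmojb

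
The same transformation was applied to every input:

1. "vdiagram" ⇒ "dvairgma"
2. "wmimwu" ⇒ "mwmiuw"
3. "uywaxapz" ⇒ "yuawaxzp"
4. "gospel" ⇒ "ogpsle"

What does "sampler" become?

aspmelr

The transformation: swap each adjacent pair of characters (1↔2, 3↔4, ...).
Doing the same to "sampler": "aspmelr".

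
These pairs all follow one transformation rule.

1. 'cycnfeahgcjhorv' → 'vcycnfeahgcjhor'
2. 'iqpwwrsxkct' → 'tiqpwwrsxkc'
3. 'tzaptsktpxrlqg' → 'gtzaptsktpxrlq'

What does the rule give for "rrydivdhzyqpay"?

Rule — move the last character to the front.
Applying that to "rrydivdhzyqpay" gives "yrrydivdhzyqpa".

yrrydivdhzyqpa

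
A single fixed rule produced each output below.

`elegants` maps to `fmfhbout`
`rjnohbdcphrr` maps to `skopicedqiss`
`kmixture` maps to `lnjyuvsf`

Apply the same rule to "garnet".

hbsofu

The pattern: shift every letter 1 place forward in the alphabet (wrapping around).
"garnet" → "hbsofu".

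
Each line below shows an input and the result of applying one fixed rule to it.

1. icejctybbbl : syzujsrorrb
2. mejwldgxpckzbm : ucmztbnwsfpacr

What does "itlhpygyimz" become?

Rule — swap each adjacent pair of characters (1↔2, 3↔4, ...), then shift every letter 10 places backward in the alphabet (wrapping around).
Working it through for "itlhpygyimz": intermediate "tihlypygmiz", final "jyxbofowcyp".

jyxbofowcyp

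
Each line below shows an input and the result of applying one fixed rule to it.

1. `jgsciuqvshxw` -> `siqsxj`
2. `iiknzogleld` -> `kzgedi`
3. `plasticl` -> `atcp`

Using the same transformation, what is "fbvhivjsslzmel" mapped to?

The transformation: keep every other character starting from the first (positions 1st, 3rd, 5th, ...), then move the first character to the end.
Applying that to "fbvhivjsslzmel" gives "vijszef".

vijszef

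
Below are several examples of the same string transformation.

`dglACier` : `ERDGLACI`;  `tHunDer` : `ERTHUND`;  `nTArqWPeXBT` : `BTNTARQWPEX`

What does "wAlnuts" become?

TSWALNU

Each output is the input with this applied: move the last 2 characters to the front (rotate right by 2), then convert every letter to uppercase.
"wAlnuts" → "tswAlnu" → "TSWALNU".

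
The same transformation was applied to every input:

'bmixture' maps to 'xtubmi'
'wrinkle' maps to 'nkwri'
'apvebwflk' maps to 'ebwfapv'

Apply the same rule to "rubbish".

The pattern: delete the last 2 characters, then move the first 3 characters to the end (rotate left by 3).
For "rubbish", step one produces "rubbi"; step two turns that into "birub".

birub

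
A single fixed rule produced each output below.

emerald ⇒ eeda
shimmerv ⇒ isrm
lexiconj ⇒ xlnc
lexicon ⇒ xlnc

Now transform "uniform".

iumo

What's happening: keep every other character starting from the first (positions 1st, 3rd, 5th, ...), then swap each adjacent pair of characters (1↔2, 3↔4, ...).
So "uniform" becomes "iumo".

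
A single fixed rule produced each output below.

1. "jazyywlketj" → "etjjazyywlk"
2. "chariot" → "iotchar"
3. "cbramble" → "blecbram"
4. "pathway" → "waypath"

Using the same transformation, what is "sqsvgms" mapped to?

gmssqsv

In each case the input is transformed by: move the last 3 characters to the front (rotate right by 3).
So "sqsvgms" becomes "gmssqsv".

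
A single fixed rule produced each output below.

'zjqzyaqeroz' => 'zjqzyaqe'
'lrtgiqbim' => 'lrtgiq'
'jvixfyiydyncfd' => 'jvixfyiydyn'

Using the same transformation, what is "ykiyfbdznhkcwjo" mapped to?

Looking at the pairs, the operation is to delete the last 3 characters.
Applying that to "ykiyfbdznhkcwjo" gives "ykiyfbdznhkc".

ykiyfbdznhkc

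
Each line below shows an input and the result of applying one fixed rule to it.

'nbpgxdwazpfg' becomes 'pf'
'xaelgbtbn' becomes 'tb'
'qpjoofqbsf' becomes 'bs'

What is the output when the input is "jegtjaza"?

az

The pattern: move the last 3 characters to the front (rotate right by 3), then keep only the first 2 characters.
Applying both steps to "jegtjaza": "azajegtj", then "az".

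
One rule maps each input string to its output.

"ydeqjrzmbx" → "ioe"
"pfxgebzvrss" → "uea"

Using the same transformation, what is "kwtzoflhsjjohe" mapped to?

eoo

The transformation: shift every letter 5 places forward in the alphabet (wrapping around), then keep only the vowels.
Starting from "kwtzoflhsjjohe": after the first operation, "pbyetkqmxootmj"; after the second, "eoo".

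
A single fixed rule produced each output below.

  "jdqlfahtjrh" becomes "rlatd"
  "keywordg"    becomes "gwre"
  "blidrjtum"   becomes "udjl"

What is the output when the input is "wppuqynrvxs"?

The rule is to keep every other character starting from the second (positions 2nd, 4th, 6th, ...), then swap the first and last characters.
Starting from "wppuqynrvxs": after the first operation, "puyrx"; after the second, "xuyrp".

xuyrp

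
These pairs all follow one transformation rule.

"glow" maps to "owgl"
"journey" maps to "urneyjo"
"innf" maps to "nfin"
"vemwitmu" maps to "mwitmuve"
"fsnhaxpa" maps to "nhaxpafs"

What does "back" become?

The pattern: move the first 2 characters to the end (rotate left by 2).
On "back" that produces "ckba".

ckba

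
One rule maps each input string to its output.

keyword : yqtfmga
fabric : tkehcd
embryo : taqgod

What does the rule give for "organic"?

cpkeqti

Rule — move the first 3 characters to the end (rotate left by 3), then shift every letter 2 places forward in the alphabet (wrapping around).
Doing the same to "organic": "cpkeqti".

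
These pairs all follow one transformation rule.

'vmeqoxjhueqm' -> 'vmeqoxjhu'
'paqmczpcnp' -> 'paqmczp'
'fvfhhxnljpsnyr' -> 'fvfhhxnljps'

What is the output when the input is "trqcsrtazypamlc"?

The rule is to delete the last 3 characters.
Applying that to "trqcsrtazypamlc" gives "trqcsrtazypa".

trqcsrtazypa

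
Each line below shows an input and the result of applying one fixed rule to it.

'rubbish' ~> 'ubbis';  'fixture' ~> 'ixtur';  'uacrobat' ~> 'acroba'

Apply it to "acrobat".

croba

What's happening: move the first character to the end, then delete the last 2 characters.
On "acrobat": the first step gives "crobata", and the second then gives "croba".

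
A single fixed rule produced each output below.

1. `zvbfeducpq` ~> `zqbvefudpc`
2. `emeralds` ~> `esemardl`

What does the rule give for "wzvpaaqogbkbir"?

Each output is the input with this applied: move the last character to the front, then swap each adjacent pair of characters (1↔2, 3↔4, ...).
On "wzvpaaqogbkbir": the first step gives "rwzvpaaqogbkbi", and the second then gives "wrvzapqagokbib".
(Check on "zvbfeducpq": → "qzvbfeducp" → "zqbvefudpc" ✓)

wrvzapqagokbib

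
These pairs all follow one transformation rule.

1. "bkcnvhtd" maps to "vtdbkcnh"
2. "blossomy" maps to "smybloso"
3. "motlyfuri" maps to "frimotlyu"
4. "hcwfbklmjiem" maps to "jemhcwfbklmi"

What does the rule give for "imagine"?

gneimai

The pattern: move the last 3 characters to the front (rotate right by 3), then swap the first and last characters.
Applying that to "imagine" gives "gneimai".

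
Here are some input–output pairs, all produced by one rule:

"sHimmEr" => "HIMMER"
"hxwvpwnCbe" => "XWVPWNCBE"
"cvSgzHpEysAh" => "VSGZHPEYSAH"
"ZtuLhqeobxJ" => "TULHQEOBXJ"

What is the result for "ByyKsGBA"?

YYKSGBA

Each output is the input with this applied: delete the first character, then convert every letter to uppercase.
For "ByyKsGBA", step one produces "yyKsGBA"; step two turns that into "YYKSGBA".
(Check on "sHimmEr": → "HimmEr" → "HIMMER" ✓)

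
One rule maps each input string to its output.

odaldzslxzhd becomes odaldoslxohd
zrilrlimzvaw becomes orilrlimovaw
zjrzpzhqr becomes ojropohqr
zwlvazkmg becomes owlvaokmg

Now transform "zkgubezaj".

In each case the input is transformed by: replace every "z" with "o".
For "zkgubezaj" the result is "okgubeoaj".

okgubeoaj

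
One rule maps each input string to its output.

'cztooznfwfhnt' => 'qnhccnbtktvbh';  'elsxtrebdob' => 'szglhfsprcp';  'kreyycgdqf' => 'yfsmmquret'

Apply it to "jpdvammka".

xdrjoaayo

Looking at the pairs, the operation is to shift every letter 12 places backward in the alphabet (wrapping around).
So "jpdvammka" becomes "xdrjoaayo".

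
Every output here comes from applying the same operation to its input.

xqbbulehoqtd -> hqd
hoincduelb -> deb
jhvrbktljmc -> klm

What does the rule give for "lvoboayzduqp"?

Looking at the pairs, the operation is to keep every other character starting from the second (positions 2nd, 4th, 6th, ...), then keep only the last 3 characters.
For "lvoboayzduqp", step one produces "vbazup"; step two turns that into "zup".

zup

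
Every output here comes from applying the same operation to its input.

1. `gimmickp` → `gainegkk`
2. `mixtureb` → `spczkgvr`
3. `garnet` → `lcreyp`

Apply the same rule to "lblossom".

qqmkjzjm

The transformation: shift every letter 2 places backward in the alphabet (wrapping around), then swap the front and back halves of the string.
For "lblossom", step one produces "jzjmqqmk"; step two turns that into "qqmkjzjm".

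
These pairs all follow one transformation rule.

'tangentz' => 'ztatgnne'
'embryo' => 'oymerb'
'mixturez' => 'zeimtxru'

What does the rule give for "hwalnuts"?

stwhlaun

In each case the input is transformed by: swap each adjacent pair of characters (1↔2, 3↔4, ...), then move the last 2 characters to the front (rotate right by 2).
Working it through for "hwalnuts": intermediate "whlaunst", final "stwhlaun".
(Check on "mixturez": → "imtxruze" → "zeimtxru" ✓)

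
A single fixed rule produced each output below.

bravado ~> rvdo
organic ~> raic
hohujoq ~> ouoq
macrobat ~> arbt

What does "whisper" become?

hser

In each case the input is transformed by: swap each adjacent pair of characters (1↔2, 3↔4, ...), then keep every other character starting from the first (positions 1st, 3rd, 5th, ...).
For "whisper", step one produces "hwsiepr"; step two turns that into "hser".
(Check on "macrobat": → "amrcbota" → "arbt" ✓)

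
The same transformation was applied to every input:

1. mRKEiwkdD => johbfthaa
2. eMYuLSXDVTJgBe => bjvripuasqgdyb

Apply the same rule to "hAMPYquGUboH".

exjmvnrdryle

Rule — shift every letter 3 places backward in the alphabet (wrapping around), then convert every letter to lowercase.
"hAMPYquGUboH" → "eXJMVnrDRylE" → "exjmvnrdryle".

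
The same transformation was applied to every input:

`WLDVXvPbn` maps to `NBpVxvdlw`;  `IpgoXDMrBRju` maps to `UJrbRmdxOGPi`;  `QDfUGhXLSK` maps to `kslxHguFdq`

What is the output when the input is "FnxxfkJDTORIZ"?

zirotdjKFXXNf

The rule is to flip the case of every letter, then reverse the string.
For "FnxxfkJDTORIZ", step one produces "fNXXFKjdtoriz"; step two turns that into "zirotdjKFXXNf".
(Check on "QDfUGhXLSK": → "qdFugHxlsk" → "kslxHguFdq" ✓)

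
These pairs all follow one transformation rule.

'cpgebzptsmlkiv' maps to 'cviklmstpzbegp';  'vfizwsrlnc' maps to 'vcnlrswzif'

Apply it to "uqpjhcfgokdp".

In each case the input is transformed by: move the first character to the end, then reverse the string.
On "uqpjhcfgokdp": the first step gives "qpjhcfgokdpu", and the second then gives "updkogfchjpq".

updkogfchjpq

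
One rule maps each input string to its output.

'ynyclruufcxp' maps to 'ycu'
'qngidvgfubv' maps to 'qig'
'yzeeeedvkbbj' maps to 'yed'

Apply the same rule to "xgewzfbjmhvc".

xwb

Looking at the pairs, the operation is to delete the last 3 characters, then keep one character in every 3, starting at position 1 (positions 1st, 4th, 7th, ...).
"xgewzfbjmhvc" → "xgewzfbjm" → "xwb".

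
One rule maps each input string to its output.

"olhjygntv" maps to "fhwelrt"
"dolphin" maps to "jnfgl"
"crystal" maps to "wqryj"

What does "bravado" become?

The rule is to shift every letter 2 places backward in the alphabet (wrapping around), then delete the first 2 characters.
Applying both steps to "bravado": "zpytybm", then "ytybm".

ytybm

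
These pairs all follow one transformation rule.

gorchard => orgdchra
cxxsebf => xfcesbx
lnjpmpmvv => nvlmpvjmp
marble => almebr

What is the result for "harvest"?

athevsr

What's happening: swap each adjacent pair of characters (1↔2, 3↔4, ...), then take characters alternately from the front and the back (1st, last, 2nd, 2nd-last, ...).
For "harvest" the result is "athevsr".
(Check on "marble": → "ambrel" → "almebr" ✓)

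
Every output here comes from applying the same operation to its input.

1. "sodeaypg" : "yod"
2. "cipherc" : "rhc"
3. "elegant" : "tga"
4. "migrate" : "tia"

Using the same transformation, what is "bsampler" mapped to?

The pattern: sort the characters into reverse alphabetical order, then keep one character in every 3, starting at position 1 (positions 1st, 4th, 7th, ...).
Applying both steps to "bsampler": "srpmleba", then "smb".

smb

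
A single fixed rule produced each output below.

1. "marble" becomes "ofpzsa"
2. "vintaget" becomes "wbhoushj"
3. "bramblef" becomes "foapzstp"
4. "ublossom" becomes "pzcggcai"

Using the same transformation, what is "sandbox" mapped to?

obrpclg

In each case the input is transformed by: shift every letter 12 places backward in the alphabet (wrapping around), then move the first character to the end.
Starting from "sandbox": after the first operation, "gobrpcl"; after the second, "obrpclg".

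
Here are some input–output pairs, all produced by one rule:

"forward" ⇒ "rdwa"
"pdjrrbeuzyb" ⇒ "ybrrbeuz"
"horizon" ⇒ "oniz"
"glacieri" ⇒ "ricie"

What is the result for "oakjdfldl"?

In each case the input is transformed by: delete the first 3 characters, then move the last 2 characters to the front (rotate right by 2).
Starting from "oakjdfldl": after the first operation, "jdfldl"; after the second, "dljdfl".

dljdfl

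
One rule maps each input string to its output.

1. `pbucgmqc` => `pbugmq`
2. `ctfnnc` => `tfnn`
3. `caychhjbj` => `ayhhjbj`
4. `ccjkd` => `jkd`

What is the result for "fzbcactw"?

fzbatw

The rule is to remove every "c".
On "fzbcactw" that produces "fzbatw".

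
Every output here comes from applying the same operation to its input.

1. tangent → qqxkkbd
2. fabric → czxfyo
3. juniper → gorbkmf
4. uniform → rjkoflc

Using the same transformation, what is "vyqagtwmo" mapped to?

Each output is the input with this applied: take characters alternately from the front and the back (1st, last, 2nd, 2nd-last, ...), then shift every letter 3 places backward in the alphabet (wrapping around).
"vyqagtwmo" → "voymqwatg" → "slvjntxqd".

slvjntxqd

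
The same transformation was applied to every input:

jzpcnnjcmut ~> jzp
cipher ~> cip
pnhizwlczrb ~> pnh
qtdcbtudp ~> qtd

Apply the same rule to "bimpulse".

Each output is the input with this applied: keep only the first 3 characters.
For "bimpulse" the result is "bim".

bim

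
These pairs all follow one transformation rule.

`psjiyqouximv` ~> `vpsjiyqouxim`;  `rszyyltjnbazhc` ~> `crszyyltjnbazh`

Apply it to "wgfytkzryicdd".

Looking at the pairs, the operation is to move the last character to the front.
For "wgfytkzryicdd" the result is "dwgfytkzryicd".

dwgfytkzryicd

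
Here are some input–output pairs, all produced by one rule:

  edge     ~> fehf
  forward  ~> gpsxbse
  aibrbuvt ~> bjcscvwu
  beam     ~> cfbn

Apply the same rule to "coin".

The pattern: shift every letter 1 place forward in the alphabet (wrapping around).
"coin" → "dpjo".

dpjo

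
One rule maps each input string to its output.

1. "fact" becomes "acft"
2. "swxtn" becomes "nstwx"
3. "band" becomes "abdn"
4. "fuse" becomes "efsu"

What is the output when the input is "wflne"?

Rule — sort the characters into alphabetical order.
On "wflne" that produces "eflnw".

eflnw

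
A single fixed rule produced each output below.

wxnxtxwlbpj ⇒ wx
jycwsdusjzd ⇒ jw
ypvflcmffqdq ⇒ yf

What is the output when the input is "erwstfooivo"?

Looking at the pairs, the operation is to keep one character in every 3, starting at position 1 (positions 1st, 4th, 7th, ...), then delete the last 2 characters.
Working it through for "erwstfooivo": intermediate "esov", final "es".

es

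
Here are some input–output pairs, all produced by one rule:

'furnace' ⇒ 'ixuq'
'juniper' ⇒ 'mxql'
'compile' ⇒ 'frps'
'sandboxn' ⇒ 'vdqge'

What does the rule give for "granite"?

judq

Rule — delete the last 3 characters, then shift every letter 3 places forward in the alphabet (wrapping around).
For "granite", step one produces "gran"; step two turns that into "judq".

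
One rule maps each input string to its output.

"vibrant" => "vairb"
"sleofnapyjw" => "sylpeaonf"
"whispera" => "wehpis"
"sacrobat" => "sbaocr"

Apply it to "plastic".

ptlsa

The transformation: delete the last 2 characters, then take characters alternately from the front and the back (1st, last, 2nd, 2nd-last, ...).
Applying both steps to "plastic": "plast", then "ptlsa".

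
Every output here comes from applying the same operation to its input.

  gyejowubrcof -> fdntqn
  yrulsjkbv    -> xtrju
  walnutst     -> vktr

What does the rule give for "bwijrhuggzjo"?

In each case the input is transformed by: shift every letter 1 place backward in the alphabet (wrapping around), then keep every other character starting from the first (positions 1st, 3rd, 5th, ...).
For "bwijrhuggzjo", step one produces "avhiqgtffyin"; step two turns that into "ahqtfi".
(Check on "gyejowubrcof": → "fxdinvtaqbne" → "fdntqn" ✓)

ahqtfi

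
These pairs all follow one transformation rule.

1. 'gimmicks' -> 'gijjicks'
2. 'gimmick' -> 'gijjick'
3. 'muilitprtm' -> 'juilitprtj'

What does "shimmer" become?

The transformation: replace every "m" with "j".
For "shimmer" the result is "shijjer".

shijjer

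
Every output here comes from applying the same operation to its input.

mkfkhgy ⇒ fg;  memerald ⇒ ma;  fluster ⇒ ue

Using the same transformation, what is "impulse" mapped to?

ps

Each output is the input with this applied: keep one character in every 3, starting at position 3 (positions 3rd, 6th, 9th, ...).
So "impulse" becomes "ps".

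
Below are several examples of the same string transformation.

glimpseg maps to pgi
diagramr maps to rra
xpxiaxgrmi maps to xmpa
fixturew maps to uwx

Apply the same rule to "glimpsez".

pzi

Looking at the pairs, the operation is to swap the front and back halves of the string, then keep one character in every 3, starting at position 1 (positions 1st, 4th, 7th, ...).
Working it through for "glimpsez": intermediate "psezglim", final "pzi".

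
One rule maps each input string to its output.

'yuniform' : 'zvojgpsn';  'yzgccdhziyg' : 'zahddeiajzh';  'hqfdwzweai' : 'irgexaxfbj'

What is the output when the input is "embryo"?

In each case the input is transformed by: shift every letter 1 place forward in the alphabet (wrapping around).
So "embryo" becomes "fncszp".

fncszp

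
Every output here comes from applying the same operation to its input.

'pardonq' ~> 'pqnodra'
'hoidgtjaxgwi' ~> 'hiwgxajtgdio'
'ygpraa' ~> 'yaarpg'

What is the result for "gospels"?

In each case the input is transformed by: move the first character to the end, then reverse the string.
Working it through for "gospels": intermediate "ospelsg", final "gslepso".

gslepso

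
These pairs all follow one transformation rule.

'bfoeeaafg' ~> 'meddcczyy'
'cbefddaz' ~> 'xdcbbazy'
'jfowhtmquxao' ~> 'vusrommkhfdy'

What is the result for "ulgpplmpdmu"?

ssnnnkkjjeb

In each case the input is transformed by: sort the characters into reverse alphabetical order, then shift every letter 2 places backward in the alphabet (wrapping around).
Working it through for "ulgpplmpdmu": intermediate "uupppmmllgd", final "ssnnnkkjjeb".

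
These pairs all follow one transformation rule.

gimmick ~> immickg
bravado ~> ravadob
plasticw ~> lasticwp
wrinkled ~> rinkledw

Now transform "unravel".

In each case the input is transformed by: move the first character to the end.
Doing the same to "unravel": "nravelu".

nravelu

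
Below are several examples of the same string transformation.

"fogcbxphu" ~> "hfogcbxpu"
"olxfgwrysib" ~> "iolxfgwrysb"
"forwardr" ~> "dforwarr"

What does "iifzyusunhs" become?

What's happening: move the last character to the front, then swap the first and last characters.
Applying that to "iifzyusunhs" gives "hiifzyusuns".

hiifzyusuns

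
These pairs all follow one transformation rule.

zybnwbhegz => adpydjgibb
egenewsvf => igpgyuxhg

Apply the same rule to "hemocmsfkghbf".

What's happening: shift every letter 2 places forward in the alphabet (wrapping around), then move the first character to the end.
Starting from "hemocmsfkghbf": after the first operation, "jgoqeouhmijdh"; after the second, "goqeouhmijdhj".
(Check on "egenewsvf": → "gigpgyuxh" → "igpgyuxhg" ✓)

goqeouhmijdhj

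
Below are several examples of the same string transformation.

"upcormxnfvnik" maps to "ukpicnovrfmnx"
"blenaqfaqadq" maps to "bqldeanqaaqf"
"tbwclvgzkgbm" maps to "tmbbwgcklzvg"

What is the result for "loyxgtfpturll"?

Rule — take characters alternately from the front and the back (1st, last, 2nd, 2nd-last, ...).
Applying that to "loyxgtfpturll" gives "llolyrxugttpf".

llolyrxugttpf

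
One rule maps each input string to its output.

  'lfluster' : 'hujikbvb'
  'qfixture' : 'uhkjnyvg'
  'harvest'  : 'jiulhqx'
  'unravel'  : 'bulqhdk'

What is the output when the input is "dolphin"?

dyxfbet

In each case the input is transformed by: shift every letter 10 places backward in the alphabet (wrapping around), then reverse the string.
On "dolphin" that produces "dyxfbet".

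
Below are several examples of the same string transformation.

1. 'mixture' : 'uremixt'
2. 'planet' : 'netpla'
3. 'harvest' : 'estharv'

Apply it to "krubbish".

ishkrubb

Looking at the pairs, the operation is to move the last 3 characters to the front (rotate right by 3).
Applying that to "krubbish" gives "ishkrubb".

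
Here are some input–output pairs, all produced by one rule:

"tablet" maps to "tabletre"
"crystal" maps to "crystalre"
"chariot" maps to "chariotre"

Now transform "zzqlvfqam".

zzqlvfqamre

In each case the input is transformed by: append "re".
Applying that to "zzqlvfqam" gives "zzqlvfqamre".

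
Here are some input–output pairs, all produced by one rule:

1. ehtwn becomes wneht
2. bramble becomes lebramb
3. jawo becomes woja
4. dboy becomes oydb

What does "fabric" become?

icfabr

Looking at the pairs, the operation is to move the last 2 characters to the front (rotate right by 2).
So "fabric" becomes "icfabr".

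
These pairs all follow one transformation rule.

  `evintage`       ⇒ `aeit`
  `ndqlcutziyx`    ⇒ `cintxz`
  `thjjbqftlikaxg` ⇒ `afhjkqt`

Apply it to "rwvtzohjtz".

hotvz

In each case the input is transformed by: sort the characters into alphabetical order, then keep every other character starting from the first (positions 1st, 3rd, 5th, ...).
"rwvtzohjtz" → "hjorttvwzz" → "hotvz".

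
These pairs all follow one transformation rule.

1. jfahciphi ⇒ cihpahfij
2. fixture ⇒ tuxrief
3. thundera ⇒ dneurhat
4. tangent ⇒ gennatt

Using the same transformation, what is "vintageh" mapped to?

atgneihv

Looking at the pairs, the operation is to take characters alternately from the front and the back (1st, last, 2nd, 2nd-last, ...), then reverse the string.
On "vintageh": the first step gives "vhiengta", and the second then gives "atgneihv".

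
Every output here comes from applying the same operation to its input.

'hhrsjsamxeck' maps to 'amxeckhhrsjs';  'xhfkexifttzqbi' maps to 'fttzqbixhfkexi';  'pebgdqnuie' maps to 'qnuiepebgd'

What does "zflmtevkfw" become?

In each case the input is transformed by: swap the front and back halves of the string.
Doing the same to "zflmtevkfw": "evkfwzflmt".

evkfwzflmt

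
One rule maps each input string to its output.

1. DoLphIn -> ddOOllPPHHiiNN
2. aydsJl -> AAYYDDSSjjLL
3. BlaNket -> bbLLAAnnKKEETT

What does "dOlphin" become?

DDooLLPPHHIINN

The transformation: flip the case of every letter, then double every character.
Working it through for "dOlphin": intermediate "DoLPHIN", final "DDooLLPPHHIINN".
(Check on "BlaNket": → "bLAnKET" → "bbLLAAnnKKEETT" ✓)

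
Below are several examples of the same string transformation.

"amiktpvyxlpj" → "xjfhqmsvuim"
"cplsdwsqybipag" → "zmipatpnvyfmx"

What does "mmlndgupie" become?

jjikadrmf

Looking at the pairs, the operation is to delete the last character, then shift every letter 3 places backward in the alphabet (wrapping around).
Working it through for "mmlndgupie": intermediate "mmlndgupi", final "jjikadrmf".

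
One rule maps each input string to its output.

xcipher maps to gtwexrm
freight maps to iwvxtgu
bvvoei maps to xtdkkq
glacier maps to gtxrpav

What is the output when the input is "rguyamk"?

The rule is to shift every letter 11 places backward in the alphabet (wrapping around), then reverse the string.
Working it through for "rguyamk": intermediate "gvjnpbz", final "zbpnjvg".

zbpnjvg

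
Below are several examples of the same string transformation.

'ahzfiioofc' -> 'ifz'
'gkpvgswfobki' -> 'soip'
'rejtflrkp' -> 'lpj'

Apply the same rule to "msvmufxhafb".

In each case the input is transformed by: keep one character in every 3, starting at position 3 (positions 3rd, 6th, 9th, ...), then move the first character to the end.
Applying both steps to "msvmufxhafb": "vfa", then "fav".

fav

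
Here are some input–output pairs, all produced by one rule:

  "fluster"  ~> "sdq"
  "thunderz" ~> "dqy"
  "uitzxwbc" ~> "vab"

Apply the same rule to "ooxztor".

snq

Each output is the input with this applied: shift every letter 1 place backward in the alphabet (wrapping around), then keep only the last 3 characters.
For "ooxztor", step one produces "nnwysnq"; step two turns that into "snq".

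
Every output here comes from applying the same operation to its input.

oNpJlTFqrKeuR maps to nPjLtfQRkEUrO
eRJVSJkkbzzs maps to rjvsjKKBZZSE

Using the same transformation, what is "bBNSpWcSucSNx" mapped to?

What's happening: move the first character to the end, then flip the case of every letter.
On "bBNSpWcSucSNx": the first step gives "BNSpWcSucSNxb", and the second then gives "bnsPwCsUCsnXB".

bnsPwCsUCsnXB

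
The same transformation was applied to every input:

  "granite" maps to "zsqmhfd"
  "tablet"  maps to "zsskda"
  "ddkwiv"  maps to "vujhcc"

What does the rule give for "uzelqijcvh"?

yutpkihgdb

Looking at the pairs, the operation is to shift every letter 1 place backward in the alphabet (wrapping around), then sort the characters into reverse alphabetical order.
Applying both steps to "uzelqijcvh": "tydkphibug", then "yutpkihgdb".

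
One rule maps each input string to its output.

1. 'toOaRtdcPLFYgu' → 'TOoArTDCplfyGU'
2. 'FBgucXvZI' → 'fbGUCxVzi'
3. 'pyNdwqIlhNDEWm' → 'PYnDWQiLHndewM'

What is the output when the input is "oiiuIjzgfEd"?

OIIUiJZGFeD

The pattern: flip the case of every letter.
For "oiiuIjzgfEd" the result is "OIIUiJZGFeD".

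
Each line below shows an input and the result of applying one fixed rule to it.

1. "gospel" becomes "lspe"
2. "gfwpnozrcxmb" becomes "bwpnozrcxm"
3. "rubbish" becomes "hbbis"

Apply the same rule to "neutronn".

nutron

The pattern: delete the first 2 characters, then move the last character to the front.
For "neutronn", step one produces "utronn"; step two turns that into "nutron".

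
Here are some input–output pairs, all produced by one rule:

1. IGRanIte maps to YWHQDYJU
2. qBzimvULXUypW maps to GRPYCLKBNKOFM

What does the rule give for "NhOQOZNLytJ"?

DXEGEPDBOJZ

The rule is to shift every letter 10 places backward in the alphabet (wrapping around), then convert every letter to uppercase.
"NhOQOZNLytJ" → "DxEGEPDBojZ" → "DXEGEPDBOJZ".
(Check on "qBzimvULXUypW": → "gRpyclKBNKofM" → "GRPYCLKBNKOFM" ✓)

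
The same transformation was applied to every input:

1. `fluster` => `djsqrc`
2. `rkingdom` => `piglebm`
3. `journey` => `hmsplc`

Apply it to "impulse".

What's happening: shift every letter 2 places backward in the alphabet (wrapping around), then delete the last character.
On "impulse": the first step gives "gknsjqc", and the second then gives "gknsjq".

gknsjq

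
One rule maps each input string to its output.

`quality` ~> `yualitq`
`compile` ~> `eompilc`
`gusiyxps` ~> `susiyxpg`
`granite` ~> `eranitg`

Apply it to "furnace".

What's happening: swap the first and last characters.
For "furnace" the result is "eurnacf".

eurnacf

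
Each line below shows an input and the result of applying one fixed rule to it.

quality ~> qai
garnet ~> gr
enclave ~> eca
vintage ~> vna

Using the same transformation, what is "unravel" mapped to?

urv

What's happening: keep every other character starting from the first (positions 1st, 3rd, 5th, ...), then delete the last character.
For "unravel", step one produces "urvl"; step two turns that into "urv".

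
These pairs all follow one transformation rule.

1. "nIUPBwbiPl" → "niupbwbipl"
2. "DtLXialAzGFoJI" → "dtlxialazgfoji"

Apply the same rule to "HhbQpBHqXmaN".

In each case the input is transformed by: convert every letter to lowercase.
So "HhbQpBHqXmaN" becomes "hhbqpbhqxman".

hhbqpbhqxman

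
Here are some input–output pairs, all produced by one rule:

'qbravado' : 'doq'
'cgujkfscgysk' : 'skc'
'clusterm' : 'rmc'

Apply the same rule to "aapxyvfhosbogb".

The rule is to move the first character to the end, then keep only the last 3 characters.
Working it through for "aapxyvfhosbogb": intermediate "apxyvfhosbogba", final "gba".

gba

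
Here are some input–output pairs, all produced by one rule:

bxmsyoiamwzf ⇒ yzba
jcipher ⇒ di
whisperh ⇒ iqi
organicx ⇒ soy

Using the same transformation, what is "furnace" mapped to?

vb

Rule — shift every letter 1 place forward in the alphabet (wrapping around), then keep one character in every 3, starting at position 2 (positions 2nd, 5th, 8th, ...).
For "furnace" the result is "vb".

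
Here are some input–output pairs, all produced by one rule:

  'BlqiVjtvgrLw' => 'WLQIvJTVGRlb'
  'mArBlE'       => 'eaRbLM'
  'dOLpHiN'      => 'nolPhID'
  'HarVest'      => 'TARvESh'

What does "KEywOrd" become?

DeYWoRk

The transformation: flip the case of every letter, then swap the first and last characters.
So "KEywOrd" becomes "DeYWoRk".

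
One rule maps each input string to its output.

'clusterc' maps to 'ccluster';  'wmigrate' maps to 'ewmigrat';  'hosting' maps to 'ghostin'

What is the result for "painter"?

In each case the input is transformed by: move the last character to the front.
For "painter" the result is "rpainte".

rpainte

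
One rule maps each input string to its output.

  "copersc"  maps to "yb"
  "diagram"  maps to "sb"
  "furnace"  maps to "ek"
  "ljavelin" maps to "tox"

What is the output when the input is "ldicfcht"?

Looking at the pairs, the operation is to keep one character in every 3, starting at position 2 (positions 2nd, 5th, 8th, ...), then shift every letter 10 places forward in the alphabet (wrapping around).
On "ldicfcht": the first step gives "dft", and the second then gives "npd".
(Check on "diagram": → "ir" → "sb" ✓)

npd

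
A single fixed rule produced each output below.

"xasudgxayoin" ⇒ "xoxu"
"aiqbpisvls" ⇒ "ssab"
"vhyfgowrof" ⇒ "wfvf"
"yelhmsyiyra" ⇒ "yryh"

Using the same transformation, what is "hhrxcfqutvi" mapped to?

What's happening: keep one character in every 3, starting at position 1 (positions 1st, 4th, 7th, ...), then move the first 2 characters to the end (rotate left by 2).
On "hhrxcfqutvi": the first step gives "hxqv", and the second then gives "qvhx".

qvhx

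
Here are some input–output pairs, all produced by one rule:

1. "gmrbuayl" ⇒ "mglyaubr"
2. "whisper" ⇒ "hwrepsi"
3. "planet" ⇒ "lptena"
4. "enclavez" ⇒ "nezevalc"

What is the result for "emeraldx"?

mexdlare

The pattern: reverse the string, then move the last 2 characters to the front (rotate right by 2).
So "emeraldx" becomes "mexdlare".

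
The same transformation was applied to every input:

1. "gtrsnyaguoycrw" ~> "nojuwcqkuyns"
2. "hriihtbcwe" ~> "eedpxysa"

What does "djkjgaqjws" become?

The pattern: delete the first 2 characters, then shift every letter 4 places backward in the alphabet (wrapping around).
Starting from "djkjgaqjws": after the first operation, "kjgaqjws"; after the second, "gfcwmfso".

gfcwmfso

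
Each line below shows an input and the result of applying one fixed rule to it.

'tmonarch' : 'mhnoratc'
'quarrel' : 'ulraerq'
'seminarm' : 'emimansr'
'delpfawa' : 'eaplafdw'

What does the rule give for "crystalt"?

rtsyatcl

Each output is the input with this applied: swap the first and last characters, then swap each adjacent pair of characters (1↔2, 3↔4, ...).
Working it through for "crystalt": intermediate "trystalc", final "rtsyatcl".
(Check on "quarrel": → "luarreq" → "ulraerq" ✓)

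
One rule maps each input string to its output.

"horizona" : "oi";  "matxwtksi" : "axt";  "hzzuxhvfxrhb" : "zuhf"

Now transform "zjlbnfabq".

The pattern: delete the last 3 characters, then keep every other character starting from the second (positions 2nd, 4th, 6th, ...).
For "zjlbnfabq", step one produces "zjlbnf"; step two turns that into "jbf".

jbf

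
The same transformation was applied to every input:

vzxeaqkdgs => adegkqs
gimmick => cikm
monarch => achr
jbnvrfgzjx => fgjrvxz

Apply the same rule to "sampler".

elpr

The rule is to delete the first 3 characters, then sort the characters into alphabetical order.
Starting from "sampler": after the first operation, "pler"; after the second, "elpr".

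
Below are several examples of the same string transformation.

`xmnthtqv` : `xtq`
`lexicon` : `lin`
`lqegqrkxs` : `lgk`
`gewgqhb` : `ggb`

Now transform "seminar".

The transformation: keep one character in every 3, starting at position 1 (positions 1st, 4th, 7th, ...).
For "seminar" the result is "sir".

sir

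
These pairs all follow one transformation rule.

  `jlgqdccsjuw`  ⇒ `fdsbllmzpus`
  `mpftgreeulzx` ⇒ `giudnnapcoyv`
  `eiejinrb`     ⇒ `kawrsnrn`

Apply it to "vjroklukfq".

zotdutxase

Looking at the pairs, the operation is to shift every letter 9 places forward in the alphabet (wrapping around), then reverse the string.
For "vjroklukfq" the result is "zotdutxase".
(Check on "mpftgreeulzx": → "vyocpannduig" → "giudnnapcoyv" ✓)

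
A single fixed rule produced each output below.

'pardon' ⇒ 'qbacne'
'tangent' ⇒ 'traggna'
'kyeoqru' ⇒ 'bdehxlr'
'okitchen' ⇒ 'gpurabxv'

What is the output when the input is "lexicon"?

The rule is to move the first 3 characters to the end (rotate left by 3), then shift every letter 13 places forward in the alphabet (wrapping around) — i.e. ROT13.
"lexicon" → "vpbayrk".
(Check on "tangent": → "genttan" → "traggna" ✓)

vpbayrk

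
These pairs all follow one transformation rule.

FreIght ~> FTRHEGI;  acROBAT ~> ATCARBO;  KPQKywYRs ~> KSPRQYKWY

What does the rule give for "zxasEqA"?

ZAXQAES

The rule is to take characters alternately from the front and the back (1st, last, 2nd, 2nd-last, ...), then convert every letter to uppercase.
Applying that to "zxasEqA" gives "ZAXQAES".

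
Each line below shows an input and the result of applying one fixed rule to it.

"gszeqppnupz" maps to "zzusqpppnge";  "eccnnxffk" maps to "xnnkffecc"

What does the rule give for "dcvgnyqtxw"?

The pattern: sort the characters into reverse alphabetical order.
On "dcvgnyqtxw" that produces "yxwvtqngdc".

yxwvtqngdc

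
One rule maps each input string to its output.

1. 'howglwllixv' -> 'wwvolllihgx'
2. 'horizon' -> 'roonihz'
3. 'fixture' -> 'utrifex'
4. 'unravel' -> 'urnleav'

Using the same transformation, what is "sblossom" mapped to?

Each output is the input with this applied: sort the characters into reverse alphabetical order, then move the first character to the end.
"sblossom" → "sssoomlb" → "ssoomlbs".

ssoomlbs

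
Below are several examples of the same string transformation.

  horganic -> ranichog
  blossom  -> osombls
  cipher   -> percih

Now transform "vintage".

The pattern: move the first 3 characters to the end (rotate left by 3), then swap the first and last characters.
"vintage" → "tagevin" → "nagevit".

nagevit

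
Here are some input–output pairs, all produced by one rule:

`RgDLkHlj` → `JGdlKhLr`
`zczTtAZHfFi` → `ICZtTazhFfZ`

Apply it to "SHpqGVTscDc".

In each case the input is transformed by: flip the case of every letter, then swap the first and last characters.
Working it through for "SHpqGVTscDc": intermediate "shPQgvtSCdC", final "ChPQgvtSCds".

ChPQgvtSCds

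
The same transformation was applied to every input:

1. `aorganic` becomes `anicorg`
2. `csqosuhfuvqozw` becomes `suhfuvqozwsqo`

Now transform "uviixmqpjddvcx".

The rule is to delete the first character, then move the first 3 characters to the end (rotate left by 3).
"uviixmqpjddvcx" → "xmqpjddvcxvii".

xmqpjddvcxvii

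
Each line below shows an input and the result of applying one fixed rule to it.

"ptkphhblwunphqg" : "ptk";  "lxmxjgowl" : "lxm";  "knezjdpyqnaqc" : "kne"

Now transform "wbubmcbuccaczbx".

wbu

The rule is to keep only the first 3 characters.
Applying that to "wbubmcbuccaczbx" gives "wbu".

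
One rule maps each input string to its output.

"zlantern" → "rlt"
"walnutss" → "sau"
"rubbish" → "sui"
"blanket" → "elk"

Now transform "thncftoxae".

ahfx

Rule — move the last 2 characters to the front (rotate right by 2), then keep one character in every 3, starting at position 1 (positions 1st, 4th, 7th, ...).
For "thncftoxae", step one produces "aethncftox"; step two turns that into "ahfx".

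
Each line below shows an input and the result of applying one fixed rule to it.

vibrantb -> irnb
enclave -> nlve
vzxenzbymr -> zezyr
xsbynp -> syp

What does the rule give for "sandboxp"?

adop

The transformation: swap each adjacent pair of characters (1↔2, 3↔4, ...), then keep every other character starting from the first (positions 1st, 3rd, 5th, ...).
On "sandboxp": the first step gives "asdnobpx", and the second then gives "adop".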